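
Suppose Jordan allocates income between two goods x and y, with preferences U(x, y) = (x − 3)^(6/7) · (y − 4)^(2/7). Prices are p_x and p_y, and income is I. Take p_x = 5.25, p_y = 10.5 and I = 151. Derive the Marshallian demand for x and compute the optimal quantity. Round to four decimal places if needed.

This is Cobb-Douglas in (x−3, y−4): tangency gives 6/7·p_y·(y−4) = 2/7·p_x·(x−3).
After buying the subsistence bundle (3, 4), a share 0.75 of the remaining income goes to x: x* = 3 + 0.75·(I − 3p_x − 4p_y)/p_x.
Discretionary income = 151 − 3·5.25 − 4·10.5 = 93.25; x* = 3 + 0.75·93.25/5.25 = 16.3214.

x* = 16.3214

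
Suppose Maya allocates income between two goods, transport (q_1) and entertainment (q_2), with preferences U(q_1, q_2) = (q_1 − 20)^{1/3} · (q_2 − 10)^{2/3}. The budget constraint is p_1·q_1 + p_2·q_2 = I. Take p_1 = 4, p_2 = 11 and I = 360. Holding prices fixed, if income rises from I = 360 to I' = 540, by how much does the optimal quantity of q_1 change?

After buying the subsistence bundle (20, 10), a share 1/3 of the remaining income goes to q_1: q_1* = 20 + 1/3·(I − 20p_1 − 10p_2)/p_1.
Discretionary income = 360 − 20·4 − 10·11 = 170; q_1* = 20 + 1/3·170/4 = 34.1667.
At I' = 540: q_1* = 49.1667. Change: 49.1667 − 34.1667 = 15.

Δq_1* = 15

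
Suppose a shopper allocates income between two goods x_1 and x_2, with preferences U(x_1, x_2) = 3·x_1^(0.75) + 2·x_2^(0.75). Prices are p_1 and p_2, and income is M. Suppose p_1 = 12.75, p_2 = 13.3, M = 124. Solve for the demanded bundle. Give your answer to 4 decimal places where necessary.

x_1* = 8.2839, x_2* = 1.382

MRS = MU_x_1/MU_x_2 = (3/2)·(x_2/x_1)^(0.25). Set equal to p_1/p_2.
Hence x_2/x_1 = ((2/3)·p_1/p_2)^(1/(0.25)), i.e. raised to the 4 power.
Substitute x_2 = (x_2/x_1)·x_1 into the budget: x_1* = M/(p_1 + p_2·(x_2/x_1)).
Numerically x_2/x_1 = 0.166828, so x_1* = 124/(12.75 + 13.3·0.166828) = 8.2839 and x_2* = 0.166828·8.2839 = 1.382.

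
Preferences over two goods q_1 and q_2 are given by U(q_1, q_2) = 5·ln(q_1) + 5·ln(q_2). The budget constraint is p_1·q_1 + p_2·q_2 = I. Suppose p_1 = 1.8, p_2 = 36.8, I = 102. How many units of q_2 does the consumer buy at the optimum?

q_2* = 1.3859

Tangency: MRS = q_2/q_1 = p_1/p_2.
So 5·p_2·q_2 = 5·p_1·q_1; combined with the budget, a share 0.5 of income goes to q_1.
Demand: q_1*(p_1,p_2,I) = 0.5·I/p_1 and q_2* = 0.5·I/p_2.
At p_1=1.8, p_2=36.8, I=102: q_2* = 0.5·102/36.8 = 1.3859.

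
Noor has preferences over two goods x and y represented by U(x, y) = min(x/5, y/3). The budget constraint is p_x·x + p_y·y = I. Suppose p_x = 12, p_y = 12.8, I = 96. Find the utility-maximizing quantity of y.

Leontief preferences: the optimum is at the kink where x/5 = y/3, i.e. y = (3/5)·x.
Budget: p_x·x + p_y·(3/5)·x = I, so (5·p_x + 3·p_y)·x = 5·I.
Demand: x*(p_x,p_y,I) = 5·I/(5·p_x + 3·p_y), y* = 3·I/(5·p_x + 3·p_y).
Here 5·12 + 3·12.8 = 98.4, giving y* = 2.9268.

y* = 2.9268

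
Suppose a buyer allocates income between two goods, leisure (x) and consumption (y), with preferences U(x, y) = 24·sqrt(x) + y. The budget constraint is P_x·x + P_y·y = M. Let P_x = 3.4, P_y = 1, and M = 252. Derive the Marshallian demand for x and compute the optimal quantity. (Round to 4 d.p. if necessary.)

x* = 12.4567

Utility is quasi-linear in y; the FOC for x is 12/√x = P_x/P_y.
Thus x* = (12·P_y/P_x)² — independent of M — with the rest of income spent on y.
Plugging in: x* = (12·1/3.4)² = 12.4567.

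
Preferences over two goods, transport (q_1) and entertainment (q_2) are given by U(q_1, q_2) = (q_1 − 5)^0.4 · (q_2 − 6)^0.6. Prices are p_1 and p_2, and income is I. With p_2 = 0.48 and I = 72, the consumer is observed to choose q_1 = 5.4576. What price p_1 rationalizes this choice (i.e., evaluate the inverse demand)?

Let q_1' = q_1−5, q_2' = q_2−6. MRS = (2/3)·q_2'/q_1' = p_1/p_2.
Substituting into the budget: q_1* = 5 + 0.4·(I − 5·p_1 − 6·p_2)/p_1, and q_2* = 6 + 0.6·(…)/p_2.
Set q_1* = 5.4576 in the demand function and solve for p_1: p_1 = 11.25.

p_1 = 11.25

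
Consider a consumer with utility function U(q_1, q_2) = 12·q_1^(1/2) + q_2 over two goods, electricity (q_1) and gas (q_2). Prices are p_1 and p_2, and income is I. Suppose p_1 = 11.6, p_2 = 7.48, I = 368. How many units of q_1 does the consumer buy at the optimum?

MU_q_1 = 6/√q_1, MU_q_2 = 1. Tangency: 6/√q_1 = p_1/p_2.
Solve: √q_1 = 6·p_2/p_1, so q_1*(p_1,p_2) = (6·p_2/p_1)², and q_2* = (I − p_1·q_1*)/p_2.
Plugging in: q_1* = (6·7.48/11.6)² = 14.9689.

q_1* = 14.9689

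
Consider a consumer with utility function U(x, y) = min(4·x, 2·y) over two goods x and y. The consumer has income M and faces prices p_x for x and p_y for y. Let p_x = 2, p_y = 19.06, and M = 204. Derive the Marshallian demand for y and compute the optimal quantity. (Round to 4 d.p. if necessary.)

y* = 10.1695

Leontief preferences: the optimum is at the kink where x/2 = y/4, i.e. y = 2·x.
Budget: p_x·x + p_y·2·x = M, so (2·p_x + 4·p_y)·x = 2·M.
Demand: x*(p_x,p_y,M) = 2·M/(2·p_x + 4·p_y), y* = 4·M/(2·p_x + 4·p_y).
Here 2·2 + 4·19.06 = 80.24, giving y* = 10.1695.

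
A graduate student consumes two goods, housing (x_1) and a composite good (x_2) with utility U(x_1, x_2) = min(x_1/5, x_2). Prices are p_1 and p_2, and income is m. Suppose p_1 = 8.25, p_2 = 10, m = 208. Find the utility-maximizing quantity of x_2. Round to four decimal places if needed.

x_2* = 4.0585

With perfect complements, no substitution: consume in ratio x_1:x_2 = 5:1.
Budget: p_1·x_1 + p_2·(1/5)·x_1 = m, so (5·p_1 + p_2)·x_1 = 5·m.
Demand: x_1*(p_1,p_2,m) = 5·m/(5·p_1 + p_2), x_2* = m/(5·p_1 + p_2).
Here 5·8.25 + 10 = 51.25, giving x_2* = 4.0585.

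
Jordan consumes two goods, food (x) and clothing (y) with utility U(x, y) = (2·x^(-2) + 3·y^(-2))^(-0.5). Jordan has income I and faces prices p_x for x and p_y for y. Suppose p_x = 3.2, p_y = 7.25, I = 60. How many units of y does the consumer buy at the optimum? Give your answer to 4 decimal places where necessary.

Numerically y/x = 0.871568, so x* = 60/(3.2 + 7.25·0.871568) = 6.3033 and y* = 0.871568·6.3033 = 5.4937.

y* = 5.4937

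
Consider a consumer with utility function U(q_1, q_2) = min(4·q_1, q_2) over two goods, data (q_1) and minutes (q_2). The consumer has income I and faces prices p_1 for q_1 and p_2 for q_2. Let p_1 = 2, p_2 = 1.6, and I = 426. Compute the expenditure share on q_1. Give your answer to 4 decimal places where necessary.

share on q_1 = 0.2381

Leontief preferences: the optimum is at the kink where q_1/1 = q_2/4, i.e. q_2 = 4·q_1.
Budget: p_1·q_1 + p_2·4·q_1 = I, so (p_1 + 4·p_2)·q_1 = I.
Demand: q_1*(p_1,p_2,I) = I/(p_1 + 4·p_2), q_2* = 4·I/(p_1 + 4·p_2).
Here 2 + 4·1.6 = 8.4, giving q_1* = 50.7143 and q_2* = 202.8571.
Expenditure on q_1: 2·50.7143 = 101.4286; share = 0.2381.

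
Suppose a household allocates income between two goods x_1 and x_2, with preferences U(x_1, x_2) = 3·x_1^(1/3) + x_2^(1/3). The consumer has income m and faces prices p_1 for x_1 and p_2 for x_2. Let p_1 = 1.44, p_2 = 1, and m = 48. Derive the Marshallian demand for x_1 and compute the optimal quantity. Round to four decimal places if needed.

MRS = MU_x_1/MU_x_2 = 3·(x_2/x_1)^(2/3). Set equal to p_1/p_2.
Solve for the ratio: x_2/x_1 = [(1/3)·p_1/p_2]^(1.5).
With the ratio pinned down, the budget gives x_1* = m/(p_1 + p_2·(x_2/x_1)) and x_2* = (x_2/x_1)·x_1*.
Numerically x_2/x_1 = 0.332554, so x_1* = 48/(1.44 + 1·0.332554) = 27.0796.

x_1* = 27.0796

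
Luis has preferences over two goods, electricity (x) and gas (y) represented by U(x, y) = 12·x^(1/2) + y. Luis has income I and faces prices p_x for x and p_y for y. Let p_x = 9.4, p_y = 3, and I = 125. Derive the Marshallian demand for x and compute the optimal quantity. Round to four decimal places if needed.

MU_x = 6/√x, MU_y = 1. Tangency: 6/√x = p_x/p_y.
Thus x* = (6·p_y/p_x)² — independent of I — with the rest of income spent on y.
Plugging in: x* = (6·3/9.4)² = 3.6668.

x* = 3.6668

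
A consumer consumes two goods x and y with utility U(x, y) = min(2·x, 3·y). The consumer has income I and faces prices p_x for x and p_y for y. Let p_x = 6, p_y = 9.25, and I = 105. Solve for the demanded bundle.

x* = 8.6301, y* = 5.7534

Leontief preferences: the optimum is at the kink where x/3 = y/2, i.e. y = (2/3)·x.
Budget: p_x·x + p_y·(2/3)·x = I, so (3·p_x + 2·p_y)·x = 3·I.
Demand: x*(p_x,p_y,I) = 3·I/(3·p_x + 2·p_y), y* = 2·I/(3·p_x + 2·p_y).
Here 3·6 + 2·9.25 = 36.5, giving x* = 8.6301 and y* = 5.7534.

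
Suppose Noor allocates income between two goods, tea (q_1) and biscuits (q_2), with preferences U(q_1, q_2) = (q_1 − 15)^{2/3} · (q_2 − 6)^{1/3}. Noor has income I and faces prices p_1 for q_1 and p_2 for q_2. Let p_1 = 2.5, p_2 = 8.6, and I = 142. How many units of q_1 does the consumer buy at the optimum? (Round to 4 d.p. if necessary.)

Discretionary income = 142 − 15·2.5 − 6·8.6 = 52.9; q_1* = 15 + 2/3·52.9/2.5 = 29.1067.

q_1* = 29.1067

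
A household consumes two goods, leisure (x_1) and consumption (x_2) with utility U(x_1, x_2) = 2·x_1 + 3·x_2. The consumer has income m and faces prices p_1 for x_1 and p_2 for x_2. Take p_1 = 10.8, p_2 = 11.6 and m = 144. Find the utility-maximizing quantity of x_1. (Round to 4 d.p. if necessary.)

x_1* = 0

Perfect substitutes: compare marginal utility per dollar. 2/p_1 vs 3/p_2 → 0.1852 vs 0.2586.
x_2 gives more utility per dollar, so spend all income on x_2: x_2* = m/p_2, x_1* = 0.
Numerically: x_1* = 0, x_2* = 12.4138.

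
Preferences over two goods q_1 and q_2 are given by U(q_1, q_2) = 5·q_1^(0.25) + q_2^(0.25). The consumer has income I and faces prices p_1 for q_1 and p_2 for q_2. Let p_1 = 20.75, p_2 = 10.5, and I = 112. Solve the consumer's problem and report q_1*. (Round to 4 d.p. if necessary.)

MU_q_1 ∝ 5·q_1^(-0.75), MU_q_2 ∝ q_2^(-0.75), so MRS = 5·(q_2/q_1)^(0.75) = p_1/p_2.
Solve for the ratio: q_2/q_1 = [(1/5)·p_1/p_2]^(4/3).
With the ratio pinned down, the budget gives q_1* = I/(p_1 + p_2·(q_2/q_1)) and q_2* = (q_2/q_1)·q_1*.
Numerically q_2/q_1 = 0.290054, so q_1* = 112/(20.75 + 10.5·0.290054) = 4.7068.

q_1* = 4.7068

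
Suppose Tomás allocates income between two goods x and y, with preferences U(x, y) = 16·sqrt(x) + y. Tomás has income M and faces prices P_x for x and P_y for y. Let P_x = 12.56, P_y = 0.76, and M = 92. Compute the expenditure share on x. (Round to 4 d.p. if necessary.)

share on x = 0.032

Utility is quasi-linear in y; the FOC for x is 8/√x = P_x/P_y.
Solve: √x = 8·P_y/P_x, so x*(P_x,P_y) = (8·P_y/P_x)², and y* = (M − P_x·x*)/P_y.
Plugging in: x* = (8·0.76/12.56)² = 0.2343, y* = 117.18.
Expenditure on x: 12.56·0.2343 = 2.9432; share = 0.032.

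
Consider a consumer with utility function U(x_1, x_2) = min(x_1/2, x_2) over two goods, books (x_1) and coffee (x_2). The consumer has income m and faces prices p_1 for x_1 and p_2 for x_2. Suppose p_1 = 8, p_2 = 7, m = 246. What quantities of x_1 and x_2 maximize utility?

With perfect complements, no substitution: consume in ratio x_1:x_2 = 2:1.
Budget: p_1·x_1 + p_2·(1/2)·x_1 = m, so (2·p_1 + p_2)·x_1 = 2·m.
Demand: x_1*(p_1,p_2,m) = 2·m/(2·p_1 + p_2), x_2* = m/(2·p_1 + p_2).
Here 2·8 + 7 = 23, giving x_1* = 21.3913 and x_2* = 10.6957.

x_1* = 21.3913, x_2* = 10.6957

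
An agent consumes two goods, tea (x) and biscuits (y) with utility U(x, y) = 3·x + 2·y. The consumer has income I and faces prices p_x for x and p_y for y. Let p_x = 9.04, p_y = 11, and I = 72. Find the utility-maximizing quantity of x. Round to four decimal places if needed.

x* = 7.9646

Perfect substitutes: compare marginal utility per dollar. 3/p_x vs 2/p_y → 0.3319 vs 0.1818.
x gives more utility per dollar, so spend all income on x: x* = I/p_x, y* = 0.
Numerically: x* = 7.9646, y* = 0.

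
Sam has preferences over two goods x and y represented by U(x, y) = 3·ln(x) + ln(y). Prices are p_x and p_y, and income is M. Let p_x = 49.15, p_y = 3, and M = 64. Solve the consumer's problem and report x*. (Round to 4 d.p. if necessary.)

Demand: x*(p_x,p_y,M) = 0.75·M/p_x and y* = 0.25·M/p_y.
At p_x=49.15, p_y=3, M=64: x* = 0.75·64/49.15 = 0.9766.

x* = 0.9766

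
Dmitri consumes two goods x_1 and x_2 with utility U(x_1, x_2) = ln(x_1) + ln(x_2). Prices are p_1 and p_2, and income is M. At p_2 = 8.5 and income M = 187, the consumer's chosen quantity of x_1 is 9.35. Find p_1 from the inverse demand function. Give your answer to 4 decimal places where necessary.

p_1 = 10

Tangency: MRS = x_2/x_1 = p_1/p_2.
So p_2·x_2 = p_1·x_1; combined with the budget, a share 0.5 of income goes to x_1.
Demand: x_1*(p_1,p_2,M) = 0.5·M/p_1 and x_2* = 0.5·M/p_2.
Set x_1* = 9.35 in the demand function and solve for p_1: p_1 = 10.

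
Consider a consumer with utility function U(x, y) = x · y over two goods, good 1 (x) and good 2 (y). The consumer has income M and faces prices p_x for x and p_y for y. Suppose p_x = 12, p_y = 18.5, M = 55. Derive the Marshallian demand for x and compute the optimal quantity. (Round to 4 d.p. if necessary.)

Tangency: MRS = y/x = p_x/p_y.
So p_y·y = p_x·x; combined with the budget, a share 0.5 of income goes to x.
Demand: x*(p_x,p_y,M) = 0.5·M/p_x and y* = 0.5·M/p_y.
At p_x=12, p_y=18.5, M=55: x* = 0.5·55/12 = 2.2917.

x* = 2.2917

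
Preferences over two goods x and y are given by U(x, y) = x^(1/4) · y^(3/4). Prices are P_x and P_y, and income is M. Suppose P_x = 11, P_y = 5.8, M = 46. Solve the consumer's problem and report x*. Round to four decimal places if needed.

Tangency: MRS = (1/3)·y/x = P_x/P_y.
So 0.25·P_y·y = 0.75·P_x·x; combined with the budget, a share 0.25 of income goes to x.
Demand: x*(P_x,P_y,M) = 0.25·M/P_x and y* = 0.75·M/P_y.
At P_x=11, P_y=5.8, M=46: x* = 0.25·46/11 = 1.0455.

x* = 1.0455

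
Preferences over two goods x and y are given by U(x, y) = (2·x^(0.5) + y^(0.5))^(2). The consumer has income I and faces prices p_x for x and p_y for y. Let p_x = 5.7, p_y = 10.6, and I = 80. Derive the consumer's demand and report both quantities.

Numerically y/x = 0.07229, so x* = 80/(5.7 + 10.6·0.07229) = 12.3719 and y* = 0.07229·12.3719 = 0.8944.

x* = 12.3719, y* = 0.8944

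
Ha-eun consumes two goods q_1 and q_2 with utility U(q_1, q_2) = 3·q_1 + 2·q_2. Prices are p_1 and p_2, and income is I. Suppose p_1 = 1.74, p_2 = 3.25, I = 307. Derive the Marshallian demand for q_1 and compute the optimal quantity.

q_1* = 176.4368

Perfect substitutes: compare marginal utility per dollar. 3/p_1 vs 2/p_2 → 1.7241 vs 0.6154.
q_1 gives more utility per dollar, so spend all income on q_1: q_1* = I/p_1, q_2* = 0.
Numerically: q_1* = 176.4368, q_2* = 0.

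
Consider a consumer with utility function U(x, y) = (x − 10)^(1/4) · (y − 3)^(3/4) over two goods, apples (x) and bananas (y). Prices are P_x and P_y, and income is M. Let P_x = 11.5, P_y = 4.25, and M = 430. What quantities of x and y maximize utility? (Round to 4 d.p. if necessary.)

MRS = (1/3)·(y−3)/(x−10). Tangency with P_x/P_y gives y−3 = 3·(P_x/P_y)·(x−10).
Substituting into the budget: x* = 10 + 0.25·(M − 10·P_x − 3·P_y)/P_x, and y* = 3 + 0.75·(…)/P_y.
Discretionary income = 430 − 10·11.5 − 3·4.25 = 302.25; x* = 10 + 0.25·302.25/11.5 = 16.5707; y* = 3 + 0.75·302.25/4.25 = 56.3382.

x* = 16.5707, y* = 56.3382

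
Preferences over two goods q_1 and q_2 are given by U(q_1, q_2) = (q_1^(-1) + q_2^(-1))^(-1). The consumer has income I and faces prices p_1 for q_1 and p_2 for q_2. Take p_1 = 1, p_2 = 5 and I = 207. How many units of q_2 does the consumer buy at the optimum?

Numerically q_2/q_1 = 0.447214, so q_1* = 207/(1 + 5·0.447214) = 63.9665 and q_2* = 0.447214·63.9665 = 28.6067.

q_2* = 28.6067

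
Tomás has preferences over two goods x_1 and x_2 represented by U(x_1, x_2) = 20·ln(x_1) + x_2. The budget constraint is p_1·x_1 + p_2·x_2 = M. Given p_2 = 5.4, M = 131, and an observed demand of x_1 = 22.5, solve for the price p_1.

p_1 = 4.8

Set MRS = p_1/p_2: (20/x_1)/1 = p_1/p_2.
So x_1*(p_1,p_2) = 20·p_2/p_1, independent of income; and x_2* = (M − 20·p_2)/p_2.
Set x_1* = 22.5 in the demand function and solve for p_1: p_1 = 4.8.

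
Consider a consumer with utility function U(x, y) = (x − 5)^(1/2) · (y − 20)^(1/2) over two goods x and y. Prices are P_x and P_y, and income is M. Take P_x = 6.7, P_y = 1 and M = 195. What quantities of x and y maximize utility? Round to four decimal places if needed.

x* = 15.5597, y* = 90.75

Let x' = x−5, y' = y−20. MRS = y'/x' = P_x/P_y.
After buying the subsistence bundle (5, 20), a share 0.5 of the remaining income goes to x: x* = 5 + 0.5·(M − 5P_x − 20P_y)/P_x.
Discretionary income = 195 − 5·6.7 − 20·1 = 141.5; x* = 5 + 0.5·141.5/6.7 = 15.5597; y* = 20 + 0.5·141.5/1 = 90.75.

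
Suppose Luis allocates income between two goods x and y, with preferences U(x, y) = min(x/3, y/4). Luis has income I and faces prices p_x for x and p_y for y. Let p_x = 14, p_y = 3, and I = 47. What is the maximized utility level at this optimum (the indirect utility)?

With perfect complements, no substitution: consume in ratio x:y = 3:4.
Budget: p_x·x + p_y·(4/3)·x = I, so (3·p_x + 4·p_y)·x = 3·I.
Demand: x*(p_x,p_y,I) = 3·I/(3·p_x + 4·p_y), y* = 4·I/(3·p_x + 4·p_y).
Here 3·14 + 4·3 = 54, giving x* = 2.6111 and y* = 3.4815.
Utility at the optimum: U(2.6111, 3.4815) = 0.8704.

V = 0.8704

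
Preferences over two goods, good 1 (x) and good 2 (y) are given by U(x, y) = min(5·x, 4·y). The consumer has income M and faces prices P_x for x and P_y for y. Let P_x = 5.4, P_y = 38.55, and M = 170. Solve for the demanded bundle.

With perfect complements, no substitution: consume in ratio x:y = 4:5.
Budget: P_x·x + P_y·(5/4)·x = M, so (4·P_x + 5·P_y)·x = 4·M.
Demand: x*(P_x,P_y,M) = 4·M/(4·P_x + 5·P_y), y* = 5·M/(4·P_x + 5·P_y).
Here 4·5.4 + 5·38.55 = 214.35, giving x* = 3.1724 and y* = 3.9655.

x* = 3.1724, y* = 3.9655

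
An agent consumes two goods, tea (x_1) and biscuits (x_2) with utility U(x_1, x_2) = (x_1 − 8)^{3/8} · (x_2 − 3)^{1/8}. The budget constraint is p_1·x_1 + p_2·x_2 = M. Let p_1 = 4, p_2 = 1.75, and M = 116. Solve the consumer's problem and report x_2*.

Let x_1' = x_1−8, x_2' = x_2−3. MRS = 3·x_2'/x_1' = p_1/p_2.
Substituting into the budget: x_1* = 8 + 0.75·(M − 8·p_1 − 3·p_2)/p_1, and x_2* = 3 + 0.25·(…)/p_2.
Discretionary income = 116 − 8·4 − 3·1.75 = 78.75; x_2* = 3 + 0.25·78.75/1.75 = 14.25.

x_2* = 14.25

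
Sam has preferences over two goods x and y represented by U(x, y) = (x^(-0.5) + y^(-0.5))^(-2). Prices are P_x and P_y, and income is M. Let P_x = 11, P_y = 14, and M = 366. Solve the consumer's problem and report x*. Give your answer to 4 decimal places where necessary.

MU_x ∝ x^(-1.5), MU_y ∝ y^(-1.5), so MRS = (y/x)^(1.5) = P_x/P_y.
Hence y/x = (P_x/P_y)^(1/(1.5)), i.e. raised to the 2/3 power.
Substitute y = (y/x)·x into the budget: x* = M/(P_x + P_y·(y/x)).
Numerically y/x = 0.851484, so x* = 366/(11 + 14·0.851484) = 15.968.

x* = 15.968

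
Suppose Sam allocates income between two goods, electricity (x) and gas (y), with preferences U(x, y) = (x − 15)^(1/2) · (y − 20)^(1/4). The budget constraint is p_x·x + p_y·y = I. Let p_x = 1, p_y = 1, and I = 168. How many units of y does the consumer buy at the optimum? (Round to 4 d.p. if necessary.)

y* = 64.3333

This is Cobb-Douglas in (x−15, y−20): tangency gives 0.5·p_y·(y−20) = 0.25·p_x·(x−15).
After buying the subsistence bundle (15, 20), a share 2/3 of the remaining income goes to x: x* = 15 + 2/3·(I − 15p_x − 20p_y)/p_x.
Discretionary income = 168 − 15·1 − 20·1 = 133; y* = 20 + 1/3·133/1 = 64.3333.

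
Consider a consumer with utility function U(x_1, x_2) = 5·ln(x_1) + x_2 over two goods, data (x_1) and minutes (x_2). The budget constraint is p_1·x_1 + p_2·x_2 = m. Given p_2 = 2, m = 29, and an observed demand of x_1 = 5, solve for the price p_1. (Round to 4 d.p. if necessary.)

MU_x_1 = 5/x_1, MU_x_2 = 1. Tangency: 5/x_1 = p_1/p_2.
So x_1*(p_1,p_2) = 5·p_2/p_1, independent of income; and x_2* = (m − 5·p_2)/p_2.
Set x_1* = 5 in the demand function and solve for p_1: p_1 = 2.

p_1 = 2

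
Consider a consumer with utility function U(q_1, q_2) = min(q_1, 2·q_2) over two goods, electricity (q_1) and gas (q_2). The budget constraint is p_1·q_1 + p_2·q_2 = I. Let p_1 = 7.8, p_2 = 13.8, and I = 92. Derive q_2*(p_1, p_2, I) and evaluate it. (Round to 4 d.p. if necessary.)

Leontief preferences: the optimum is at the kink where q_1/2 = q_2/1, i.e. q_2 = (1/2)·q_1.
Budget: p_1·q_1 + p_2·(1/2)·q_1 = I, so (2·p_1 + p_2)·q_1 = 2·I.
Demand: q_1*(p_1,p_2,I) = 2·I/(2·p_1 + p_2), q_2* = I/(2·p_1 + p_2).
Here 2·7.8 + 13.8 = 29.4, giving q_2* = 3.1293.

q_2* = 3.1293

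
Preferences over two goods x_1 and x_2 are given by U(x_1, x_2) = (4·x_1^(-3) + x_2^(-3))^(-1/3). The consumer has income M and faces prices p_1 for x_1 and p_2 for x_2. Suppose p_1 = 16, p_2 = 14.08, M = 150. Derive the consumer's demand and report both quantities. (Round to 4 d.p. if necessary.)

From the CES first-order condition, 4·(x_2/x_1)^(4) = p_1/p_2.
Solve for the ratio: x_2/x_1 = [(1/4)·p_1/p_2]^(0.25).
With the ratio pinned down, the budget gives x_1* = M/(p_1 + p_2·(x_2/x_1)) and x_2* = (x_2/x_1)·x_1*.
Numerically x_2/x_1 = 0.73007, so x_1* = 150/(16 + 14.08·0.73007) = 5.7079 and x_2* = 0.73007·5.7079 = 4.1672.

x_1* = 5.7079, x_2* = 4.1672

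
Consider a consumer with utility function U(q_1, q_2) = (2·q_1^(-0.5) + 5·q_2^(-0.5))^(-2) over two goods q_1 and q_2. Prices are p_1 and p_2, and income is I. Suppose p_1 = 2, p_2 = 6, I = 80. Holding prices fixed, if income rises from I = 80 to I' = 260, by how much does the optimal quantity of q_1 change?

Δq_1* = 24.6127

MU_q_1 ∝ 2·q_1^(-1.5), MU_q_2 ∝ 5·q_2^(-1.5), so MRS = (2/5)·(q_2/q_1)^(1.5) = p_1/p_2.
Solve for the ratio: q_2/q_1 = [(5/2)·p_1/p_2]^(2/3).
With the ratio pinned down, the budget gives q_1* = I/(p_1 + p_2·(q_2/q_1)) and q_2* = (q_2/q_1)·q_1*.
Numerically q_2/q_1 = 0.885549, so q_1* = 80/(2 + 6·0.885549) = 10.939.
At I' = 260: q_1* = 35.5517. Change: 35.5517 − 10.939 = 24.6127.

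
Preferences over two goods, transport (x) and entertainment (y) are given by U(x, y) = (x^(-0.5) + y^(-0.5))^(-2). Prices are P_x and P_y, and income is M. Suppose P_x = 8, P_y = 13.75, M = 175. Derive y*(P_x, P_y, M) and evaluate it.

y* = 6.9365

MU_x ∝ x^(-1.5), MU_y ∝ y^(-1.5), so MRS = (y/x)^(1.5) = P_x/P_y.
Hence y/x = (P_x/P_y)^(1/(1.5)), i.e. raised to the 2/3 power.
With the ratio pinned down, the budget gives x* = M/(P_x + P_y·(y/x)) and y* = (y/x)·x*.
Numerically y/x = 0.696934, so x* = 175/(8 + 13.75·0.696934) = 9.9529 and y* = 0.696934·9.9529 = 6.9365.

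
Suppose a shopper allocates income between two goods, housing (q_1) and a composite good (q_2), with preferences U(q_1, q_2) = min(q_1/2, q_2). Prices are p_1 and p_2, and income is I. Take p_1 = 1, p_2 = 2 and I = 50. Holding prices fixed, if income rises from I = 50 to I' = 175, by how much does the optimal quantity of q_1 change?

Δq_1* = 62.5

With perfect complements, no substitution: consume in ratio q_1:q_2 = 2:1.
Budget: p_1·q_1 + p_2·(1/2)·q_1 = I, so (2·p_1 + p_2)·q_1 = 2·I.
Demand: q_1*(p_1,p_2,I) = 2·I/(2·p_1 + p_2), q_2* = I/(2·p_1 + p_2).
Here 2·1 + 2 = 4, giving q_1* = 25.
At I' = 175: q_1* = 87.5. Change: 87.5 − 25 = 62.5.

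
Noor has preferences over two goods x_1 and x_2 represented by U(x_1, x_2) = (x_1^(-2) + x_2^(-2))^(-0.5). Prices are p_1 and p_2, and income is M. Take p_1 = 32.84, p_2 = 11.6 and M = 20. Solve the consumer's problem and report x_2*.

From the CES first-order condition, (x_2/x_1)^(3) = p_1/p_2.
Solve for the ratio: x_2/x_1 = [p_1/p_2]^(1/3).
With the ratio pinned down, the budget gives x_1* = M/(p_1 + p_2·(x_2/x_1)) and x_2* = (x_2/x_1)·x_1*.
Numerically x_2/x_1 = 1.414648, so x_1* = 20/(32.84 + 11.6·1.414648) = 0.4061 and x_2* = 1.414648·0.4061 = 0.5745.

x_2* = 0.5745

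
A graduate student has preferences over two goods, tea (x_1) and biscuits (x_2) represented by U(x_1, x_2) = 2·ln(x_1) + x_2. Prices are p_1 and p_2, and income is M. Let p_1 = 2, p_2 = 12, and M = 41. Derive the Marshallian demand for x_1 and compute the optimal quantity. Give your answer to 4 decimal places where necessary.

x_1* = 12

MU_x_1 = 2/x_1, MU_x_2 = 1. Tangency: 2/x_1 = p_1/p_2.
So x_1*(p_1,p_2) = 2·p_2/p_1, independent of income; and x_2* = (M − 2·p_2)/p_2.
At the given prices: x_1* = 2·12/2 = 12.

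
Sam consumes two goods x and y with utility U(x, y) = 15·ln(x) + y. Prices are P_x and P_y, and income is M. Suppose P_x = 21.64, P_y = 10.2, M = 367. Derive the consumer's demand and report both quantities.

Set MRS = P_x/P_y: (15/x)/1 = P_x/P_y.
So x*(P_x,P_y) = 15·P_y/P_x, independent of income; and y* = (M − 15·P_y)/P_y.
At the given prices: x* = 15·10.2/21.64 = 7.0702, and y* = 20.9804.

x* = 7.0702, y* = 20.9804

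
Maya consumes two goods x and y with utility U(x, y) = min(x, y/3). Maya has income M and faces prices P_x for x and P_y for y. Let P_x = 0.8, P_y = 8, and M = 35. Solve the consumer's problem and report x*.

x* = 1.4113

With perfect complements, no substitution: consume in ratio x:y = 1:3.
Budget: P_x·x + P_y·3·x = M, so (P_x + 3·P_y)·x = M.
Demand: x*(P_x,P_y,M) = M/(P_x + 3·P_y), y* = 3·M/(P_x + 3·P_y).
Here 0.8 + 3·8 = 24.8, giving x* = 1.4113.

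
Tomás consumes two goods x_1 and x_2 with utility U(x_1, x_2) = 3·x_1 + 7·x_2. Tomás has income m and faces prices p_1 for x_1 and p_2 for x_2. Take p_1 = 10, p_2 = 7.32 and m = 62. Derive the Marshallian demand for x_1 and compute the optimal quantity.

Numerically: x_1* = 0, x_2* = 8.4699.

x_1* = 0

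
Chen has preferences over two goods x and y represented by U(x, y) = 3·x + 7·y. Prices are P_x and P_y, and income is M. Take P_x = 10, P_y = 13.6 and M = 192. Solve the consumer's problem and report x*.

x* = 0

Linear utility — the consumer picks whichever good has higher MU/price: 3/10 = 0.3 vs 7/13.6 = 0.5147.
y gives more utility per dollar, so spend all income on y: y* = M/P_y, x* = 0.
Numerically: x* = 0, y* = 14.1176.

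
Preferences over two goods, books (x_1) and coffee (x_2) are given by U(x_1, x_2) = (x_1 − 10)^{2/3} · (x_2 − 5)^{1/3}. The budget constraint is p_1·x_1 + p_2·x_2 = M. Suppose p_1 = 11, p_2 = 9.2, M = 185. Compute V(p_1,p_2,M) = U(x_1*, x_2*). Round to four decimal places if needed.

V = 1.4806

Let x_1' = x_1−10, x_2' = x_2−5. MRS = 2·x_2'/x_1' = p_1/p_2.
After buying the subsistence bundle (10, 5), a share 2/3 of the remaining income goes to x_1: x_1* = 10 + 2/3·(M − 10p_1 − 5p_2)/p_1.
Discretionary income = 185 − 10·11 − 5·9.2 = 29; x_1* = 10 + 2/3·29/11 = 11.7576; x_2* = 5 + 1/3·29/9.2 = 6.0507.
Utility at the optimum: U(11.7576, 6.0507) = 1.4806.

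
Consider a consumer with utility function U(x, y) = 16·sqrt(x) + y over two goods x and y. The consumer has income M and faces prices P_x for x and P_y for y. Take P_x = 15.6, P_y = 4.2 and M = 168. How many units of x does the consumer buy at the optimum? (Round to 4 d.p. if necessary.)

x* = 4.6391

Plugging in: x* = (8·4.2/15.6)² = 4.6391.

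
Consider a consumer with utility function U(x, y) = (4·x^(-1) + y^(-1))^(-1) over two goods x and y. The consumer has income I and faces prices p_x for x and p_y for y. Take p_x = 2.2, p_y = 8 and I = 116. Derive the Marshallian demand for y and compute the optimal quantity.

From the CES first-order condition, 4·(y/x)^(2) = p_x/p_y.
Solve for the ratio: y/x = [(1/4)·p_x/p_y]^(0.5).
With the ratio pinned down, the budget gives x* = I/(p_x + p_y·(y/x)) and y* = (y/x)·x*.
Numerically y/x = 0.262202, so x* = 116/(2.2 + 8·0.262202) = 26.9917 and y* = 0.262202·26.9917 = 7.0773.

y* = 7.0773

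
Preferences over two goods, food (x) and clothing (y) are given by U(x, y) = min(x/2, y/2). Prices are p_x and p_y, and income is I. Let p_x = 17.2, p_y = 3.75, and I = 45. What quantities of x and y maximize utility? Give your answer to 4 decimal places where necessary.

Here 2·17.2 + 2·3.75 = 41.9, giving x* = 2.148 and y* = 2.148.

x* = 2.148, y* = 2.148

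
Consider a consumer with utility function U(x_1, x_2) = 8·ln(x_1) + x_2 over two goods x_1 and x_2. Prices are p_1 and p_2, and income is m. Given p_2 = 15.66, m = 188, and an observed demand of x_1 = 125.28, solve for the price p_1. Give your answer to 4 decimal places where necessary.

Set MRS = p_1/p_2: (8/x_1)/1 = p_1/p_2.
So x_1*(p_1,p_2) = 8·p_2/p_1, independent of income; and x_2* = (m − 8·p_2)/p_2.
Set x_1* = 125.28 in the demand function and solve for p_1: p_1 = 1.

p_1 = 1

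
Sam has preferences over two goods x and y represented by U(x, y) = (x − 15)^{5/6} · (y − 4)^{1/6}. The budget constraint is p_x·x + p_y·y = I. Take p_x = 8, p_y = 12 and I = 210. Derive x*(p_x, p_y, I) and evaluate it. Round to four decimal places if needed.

MRS = 5·(y−4)/(x−15). Tangency with p_x/p_y gives y−4 = (1/5)·(p_x/p_y)·(x−15).
Substituting into the budget: x* = 15 + 5/6·(I − 15·p_x − 4·p_y)/p_x, and y* = 4 + 1/6·(…)/p_y.
Discretionary income = 210 − 15·8 − 4·12 = 42; x* = 15 + 5/6·42/8 = 19.375.

x* = 19.375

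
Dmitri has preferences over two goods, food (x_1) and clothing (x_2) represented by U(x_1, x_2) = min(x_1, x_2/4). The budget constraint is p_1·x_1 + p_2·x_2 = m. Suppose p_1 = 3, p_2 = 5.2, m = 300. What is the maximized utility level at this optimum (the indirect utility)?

V = 12.605

Leontief preferences: the optimum is at the kink where x_1/1 = x_2/4, i.e. x_2 = 4·x_1.
Budget: p_1·x_1 + p_2·4·x_1 = m, so (p_1 + 4·p_2)·x_1 = m.
Demand: x_1*(p_1,p_2,m) = m/(p_1 + 4·p_2), x_2* = 4·m/(p_1 + 4·p_2).
Here 3 + 4·5.2 = 23.8, giving x_1* = 12.605 and x_2* = 50.4202.
Utility at the optimum: U(12.605, 50.4202) = 12.605.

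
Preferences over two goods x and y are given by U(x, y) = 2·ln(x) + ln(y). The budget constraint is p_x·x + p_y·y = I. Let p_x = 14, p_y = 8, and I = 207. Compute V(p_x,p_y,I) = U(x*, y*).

The MRS is 2·y/x. Set MRS = p_x/p_y.
Rearranging, p_y·y = (1/2)·p_x·x. Substituting into the budget gives p_x·x·(1 + (1/2)) = I.
Demand: x*(p_x,p_y,I) = 2/3·I/p_x and y* = 1/3·I/p_y.
At p_x=14, p_y=8, I=207: x* = 2/3·207/14 = 9.8571, y* = 8.625.
Utility at the optimum: U(9.8571, 8.625) = 6.7311.

V = 6.7311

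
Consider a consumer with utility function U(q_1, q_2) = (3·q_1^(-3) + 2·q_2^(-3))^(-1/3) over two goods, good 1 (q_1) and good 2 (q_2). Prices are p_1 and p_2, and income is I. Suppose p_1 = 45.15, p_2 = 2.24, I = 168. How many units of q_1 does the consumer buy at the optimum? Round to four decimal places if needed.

q_1* = 3.3981

MRS = MU_q_1/MU_q_2 = (3/2)·(q_2/q_1)^(4). Set equal to p_1/p_2.
Solve for the ratio: q_2/q_1 = [(2/3)·p_1/p_2]^(0.25).
With the ratio pinned down, the budget gives q_1* = I/(p_1 + p_2·(q_2/q_1)) and q_2* = (q_2/q_1)·q_1*.
Numerically q_2/q_1 = 1.914607, so q_1* = 168/(45.15 + 2.24·1.914607) = 3.3981.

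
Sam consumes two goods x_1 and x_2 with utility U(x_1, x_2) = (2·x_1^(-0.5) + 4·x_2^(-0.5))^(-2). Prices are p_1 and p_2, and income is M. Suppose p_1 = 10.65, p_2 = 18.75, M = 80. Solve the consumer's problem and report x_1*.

x_1* = 2.5754

Numerically x_2/x_1 = 1.088727, so x_1* = 80/(10.65 + 18.75·1.088727) = 2.5754.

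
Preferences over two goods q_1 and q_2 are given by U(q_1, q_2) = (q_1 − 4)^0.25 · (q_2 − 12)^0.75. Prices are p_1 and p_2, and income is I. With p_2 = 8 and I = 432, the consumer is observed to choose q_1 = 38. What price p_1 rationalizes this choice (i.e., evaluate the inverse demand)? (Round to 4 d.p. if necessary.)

This is Cobb-Douglas in (q_1−4, q_2−12): tangency gives 0.25·p_2·(q_2−12) = 0.75·p_1·(q_1−4).
Substituting into the budget: q_1* = 4 + 0.25·(I − 4·p_1 − 12·p_2)/p_1, and q_2* = 12 + 0.75·(…)/p_2.
Set q_1* = 38 in the demand function and solve for p_1: p_1 = 2.4.

p_1 = 2.4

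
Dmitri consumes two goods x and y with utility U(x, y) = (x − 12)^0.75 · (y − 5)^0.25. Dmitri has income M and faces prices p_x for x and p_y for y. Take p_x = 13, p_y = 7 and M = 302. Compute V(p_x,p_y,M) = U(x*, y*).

This is Cobb-Douglas in (x−12, y−5): tangency gives 0.75·p_y·(y−5) = 0.25·p_x·(x−12).
After buying the subsistence bundle (12, 5), a share 0.75 of the remaining income goes to x: x* = 12 + 0.75·(M − 12p_x − 5p_y)/p_x.
Discretionary income = 302 − 12·13 − 5·7 = 111; x* = 12 + 0.75·111/13 = 18.4038; y* = 5 + 0.25·111/7 = 8.9643.
Utility at the optimum: U(18.4038, 8.9643) = 5.6803.

V = 5.6803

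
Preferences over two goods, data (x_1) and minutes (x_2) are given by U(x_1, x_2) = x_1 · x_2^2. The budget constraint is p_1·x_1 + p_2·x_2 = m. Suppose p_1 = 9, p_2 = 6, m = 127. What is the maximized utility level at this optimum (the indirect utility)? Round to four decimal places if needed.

V = 936.6177

Demand: x_1*(p_1,p_2,m) = 1/3·m/p_1 and x_2* = 2/3·m/p_2.
At p_1=9, p_2=6, m=127: x_1* = 1/3·127/9 = 4.7037, x_2* = 14.1111.
Utility at the optimum: U(4.7037, 14.1111) = 936.6177.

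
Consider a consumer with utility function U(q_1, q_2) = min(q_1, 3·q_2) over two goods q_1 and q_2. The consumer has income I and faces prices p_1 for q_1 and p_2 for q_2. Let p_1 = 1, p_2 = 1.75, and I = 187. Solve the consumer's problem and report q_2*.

Leontief preferences: the optimum is at the kink where q_1/3 = q_2/1, i.e. q_2 = (1/3)·q_1.
Budget: p_1·q_1 + p_2·(1/3)·q_1 = I, so (3·p_1 + p_2)·q_1 = 3·I.
Demand: q_1*(p_1,p_2,I) = 3·I/(3·p_1 + p_2), q_2* = I/(3·p_1 + p_2).
Here 3·1 + 1.75 = 4.75, giving q_2* = 39.3684.

q_2* = 39.3684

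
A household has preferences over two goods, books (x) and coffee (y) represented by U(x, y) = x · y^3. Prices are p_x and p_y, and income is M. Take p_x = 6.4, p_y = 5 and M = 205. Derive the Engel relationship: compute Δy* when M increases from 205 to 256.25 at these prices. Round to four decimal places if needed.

The MRS is (1/3)·y/x. Set MRS = p_x/p_y.
So p_y·y = 3·p_x·x; combined with the budget, a share 0.25 of income goes to x.
Demand: x*(p_x,p_y,M) = 0.25·M/p_x and y* = 0.75·M/p_y.
At p_x=6.4, p_y=5, M=205: y* = 0.75·205/5 = 30.75.
At M' = 256.25: y* = 38.4375. Change: 38.4375 − 30.75 = 7.6875.

Δy* = 7.6875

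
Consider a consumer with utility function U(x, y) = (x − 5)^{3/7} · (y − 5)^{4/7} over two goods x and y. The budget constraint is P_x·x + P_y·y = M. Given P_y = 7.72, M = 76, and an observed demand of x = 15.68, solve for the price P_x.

MRS = (3/4)·(y−5)/(x−5). Tangency with P_x/P_y gives y−5 = (4/3)·(P_x/P_y)·(x−5).
After buying the subsistence bundle (5, 5), a share 3/7 of the remaining income goes to x: x* = 5 + 3/7·(M − 5P_x − 5P_y)/P_x.
Set x* = 15.68 in the demand function and solve for P_x: P_x = 1.25.

P_x = 1.25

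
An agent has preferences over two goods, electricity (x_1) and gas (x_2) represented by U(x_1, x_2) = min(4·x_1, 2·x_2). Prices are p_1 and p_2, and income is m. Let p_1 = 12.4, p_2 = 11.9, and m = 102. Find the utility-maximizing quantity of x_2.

x_2* = 5.6354

Leontief preferences: the optimum is at the kink where x_1/2 = x_2/4, i.e. x_2 = 2·x_1.
Budget: p_1·x_1 + p_2·2·x_1 = m, so (2·p_1 + 4·p_2)·x_1 = 2·m.
Demand: x_1*(p_1,p_2,m) = 2·m/(2·p_1 + 4·p_2), x_2* = 4·m/(2·p_1 + 4·p_2).
Here 2·12.4 + 4·11.9 = 72.4, giving x_2* = 5.6354.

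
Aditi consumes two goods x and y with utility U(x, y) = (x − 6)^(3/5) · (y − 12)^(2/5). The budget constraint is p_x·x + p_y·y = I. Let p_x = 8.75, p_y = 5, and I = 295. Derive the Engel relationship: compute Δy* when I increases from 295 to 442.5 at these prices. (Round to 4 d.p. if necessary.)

After buying the subsistence bundle (6, 12), a share 0.6 of the remaining income goes to x: x* = 6 + 0.6·(I − 6p_x − 12p_y)/p_x.
Discretionary income = 295 − 6·8.75 − 12·5 = 182.5; y* = 12 + 0.4·182.5/5 = 26.6.
At I' = 442.5: y* = 38.4. Change: 38.4 − 26.6 = 11.8.

Δy* = 11.8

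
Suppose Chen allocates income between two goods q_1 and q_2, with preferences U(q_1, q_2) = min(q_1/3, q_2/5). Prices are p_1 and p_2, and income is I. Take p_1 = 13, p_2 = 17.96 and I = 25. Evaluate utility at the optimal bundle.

V = 0.1941

With perfect complements, no substitution: consume in ratio q_1:q_2 = 3:5.
Budget: p_1·q_1 + p_2·(5/3)·q_1 = I, so (3·p_1 + 5·p_2)·q_1 = 3·I.
Demand: q_1*(p_1,p_2,I) = 3·I/(3·p_1 + 5·p_2), q_2* = 5·I/(3·p_1 + 5·p_2).
Here 3·13 + 5·17.96 = 128.8, giving q_1* = 0.5823 and q_2* = 0.9705.
Utility at the optimum: U(0.5823, 0.9705) = 0.1941.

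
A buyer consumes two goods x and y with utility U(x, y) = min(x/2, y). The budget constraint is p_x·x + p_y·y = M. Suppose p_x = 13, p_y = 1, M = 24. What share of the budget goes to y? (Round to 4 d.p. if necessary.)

share on y = 0.037

Leontief preferences: the optimum is at the kink where x/2 = y/1, i.e. y = (1/2)·x.
Budget: p_x·x + p_y·(1/2)·x = M, so (2·p_x + p_y)·x = 2·M.
Demand: x*(p_x,p_y,M) = 2·M/(2·p_x + p_y), y* = M/(2·p_x + p_y).
Here 2·13 + 1 = 27, giving x* = 1.7778 and y* = 0.8889.
Expenditure on y: 1·0.8889 = 0.8889; share = 0.037.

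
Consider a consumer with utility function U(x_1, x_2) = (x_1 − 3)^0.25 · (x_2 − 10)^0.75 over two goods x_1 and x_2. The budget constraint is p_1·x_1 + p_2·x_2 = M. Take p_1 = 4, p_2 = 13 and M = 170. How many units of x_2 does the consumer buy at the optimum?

x_2* = 11.6154

Let x_1' = x_1−3, x_2' = x_2−10. MRS = (1/3)·x_2'/x_1' = p_1/p_2.
After buying the subsistence bundle (3, 10), a share 0.25 of the remaining income goes to x_1: x_1* = 3 + 0.25·(M − 3p_1 − 10p_2)/p_1.
Discretionary income = 170 − 3·4 − 10·13 = 28; x_2* = 10 + 0.75·28/13 = 11.6154.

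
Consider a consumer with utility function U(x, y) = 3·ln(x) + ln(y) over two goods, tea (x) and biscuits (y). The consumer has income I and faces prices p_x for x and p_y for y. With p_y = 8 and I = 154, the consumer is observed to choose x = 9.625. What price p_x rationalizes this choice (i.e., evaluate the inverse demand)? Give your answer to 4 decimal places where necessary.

MU_x/MU_y = (3·y)/(x); tangency sets this equal to p_x/p_y.
So 3·p_y·y = p_x·x; combined with the budget, a share 0.75 of income goes to x.
Demand: x*(p_x,p_y,I) = 0.75·I/p_x and y* = 0.25·I/p_y.
Set x* = 9.625 in the demand function and solve for p_x: p_x = 12.

p_x = 12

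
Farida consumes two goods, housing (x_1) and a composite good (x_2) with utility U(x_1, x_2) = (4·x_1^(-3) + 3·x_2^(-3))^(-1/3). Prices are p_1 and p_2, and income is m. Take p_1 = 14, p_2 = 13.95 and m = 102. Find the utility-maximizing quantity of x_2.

x_2* = 3.5196

Numerically x_2/x_1 = 0.931438, so x_1* = 102/(14 + 13.95·0.931438) = 3.7787 and x_2* = 0.931438·3.7787 = 3.5196.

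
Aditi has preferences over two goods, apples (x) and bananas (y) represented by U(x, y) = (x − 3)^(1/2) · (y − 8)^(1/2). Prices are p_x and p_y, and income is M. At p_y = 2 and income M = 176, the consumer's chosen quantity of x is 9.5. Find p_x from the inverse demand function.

This is Cobb-Douglas in (x−3, y−8): tangency gives 0.5·p_y·(y−8) = 0.5·p_x·(x−3).
Substituting into the budget: x* = 3 + 0.5·(M − 3·p_x − 8·p_y)/p_x, and y* = 8 + 0.5·(…)/p_y.
Set x* = 9.5 in the demand function and solve for p_x: p_x = 10.

p_x = 10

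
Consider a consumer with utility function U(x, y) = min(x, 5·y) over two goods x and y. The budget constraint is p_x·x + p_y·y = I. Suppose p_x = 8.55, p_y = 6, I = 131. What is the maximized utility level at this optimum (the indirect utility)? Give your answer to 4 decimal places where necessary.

With perfect complements, no substitution: consume in ratio x:y = 5:1.
Budget: p_x·x + p_y·(1/5)·x = I, so (5·p_x + p_y)·x = 5·I.
Demand: x*(p_x,p_y,I) = 5·I/(5·p_x + p_y), y* = I/(5·p_x + p_y).
Here 5·8.55 + 6 = 48.75, giving x* = 13.4359 and y* = 2.6872.
Utility at the optimum: U(13.4359, 2.6872) = 13.4359.

V = 13.4359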